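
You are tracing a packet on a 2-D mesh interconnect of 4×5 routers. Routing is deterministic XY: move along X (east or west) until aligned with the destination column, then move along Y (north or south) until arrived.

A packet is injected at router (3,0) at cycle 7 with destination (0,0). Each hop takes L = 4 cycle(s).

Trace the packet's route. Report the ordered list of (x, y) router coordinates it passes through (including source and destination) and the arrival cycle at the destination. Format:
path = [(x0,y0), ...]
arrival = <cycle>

t=7: at (3,0)
t=11: at (2,0) after W
t=15: at (1,0) after W
t=19: at (0,0) after W

path = [(3,0), (2,0), (1,0), (0,0)]
arrival = 19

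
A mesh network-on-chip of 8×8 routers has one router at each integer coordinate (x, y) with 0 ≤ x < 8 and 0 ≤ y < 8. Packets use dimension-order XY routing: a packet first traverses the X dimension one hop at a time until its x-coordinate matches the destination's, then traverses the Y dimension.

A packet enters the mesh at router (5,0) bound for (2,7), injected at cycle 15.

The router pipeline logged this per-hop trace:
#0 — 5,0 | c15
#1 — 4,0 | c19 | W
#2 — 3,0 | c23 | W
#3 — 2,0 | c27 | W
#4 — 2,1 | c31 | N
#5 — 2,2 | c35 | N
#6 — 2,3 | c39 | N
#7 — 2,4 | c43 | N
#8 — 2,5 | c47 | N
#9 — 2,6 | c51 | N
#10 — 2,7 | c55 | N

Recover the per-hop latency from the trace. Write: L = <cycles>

L = 4

Between hops 0 and 1 the cycle counter advances 19 − 15 = 4.
That increment is L by definition: L = 4.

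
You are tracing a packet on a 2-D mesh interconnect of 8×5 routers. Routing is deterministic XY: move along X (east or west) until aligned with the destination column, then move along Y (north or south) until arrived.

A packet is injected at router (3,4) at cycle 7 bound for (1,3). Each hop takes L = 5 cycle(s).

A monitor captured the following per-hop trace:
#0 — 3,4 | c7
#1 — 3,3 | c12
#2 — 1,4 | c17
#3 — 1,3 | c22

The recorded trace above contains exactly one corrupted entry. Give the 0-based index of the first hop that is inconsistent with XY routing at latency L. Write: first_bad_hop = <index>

first_bad_hop = 1

[1] (+0,-1) / 5c ⇒ BAD: Y-move but x=3≠1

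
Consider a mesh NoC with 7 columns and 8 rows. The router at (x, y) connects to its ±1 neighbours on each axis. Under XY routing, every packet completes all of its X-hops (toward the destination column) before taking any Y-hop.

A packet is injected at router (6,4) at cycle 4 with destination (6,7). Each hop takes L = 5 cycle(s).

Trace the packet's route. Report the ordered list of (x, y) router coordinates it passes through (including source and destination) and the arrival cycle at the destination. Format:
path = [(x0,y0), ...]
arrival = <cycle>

path = [(6,4), (6,5), (6,6), (6,7)]
arrival = 19

src (6,4)  cyc=4
N→(6,5)  cyc=9
N→(6,6)  cyc=14
N→(6,7)  cyc=19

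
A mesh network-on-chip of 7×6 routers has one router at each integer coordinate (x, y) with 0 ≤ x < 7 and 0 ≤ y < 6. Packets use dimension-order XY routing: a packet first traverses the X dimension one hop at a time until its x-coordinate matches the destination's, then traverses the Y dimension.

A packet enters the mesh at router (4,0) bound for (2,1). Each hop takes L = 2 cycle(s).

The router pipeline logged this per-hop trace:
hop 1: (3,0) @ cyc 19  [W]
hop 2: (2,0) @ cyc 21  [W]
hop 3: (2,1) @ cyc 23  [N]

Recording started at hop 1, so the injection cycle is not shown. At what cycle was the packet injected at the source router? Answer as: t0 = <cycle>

Hop 1 reached at cycle 19; hop k is at t0 + k·L.
t0 = cyc[1] − L = 19 − 2 = 17.

t0 = 17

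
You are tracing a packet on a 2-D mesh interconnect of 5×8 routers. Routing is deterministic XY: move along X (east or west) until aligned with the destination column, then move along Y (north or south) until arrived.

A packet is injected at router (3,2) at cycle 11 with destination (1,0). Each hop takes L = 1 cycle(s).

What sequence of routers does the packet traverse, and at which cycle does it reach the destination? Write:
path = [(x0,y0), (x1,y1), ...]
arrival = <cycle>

src (3,2)  cyc=11
W→(2,2)  cyc=12
W→(1,2)  cyc=13
S→(1,1)  cyc=14
S→(1,0)  cyc=15

path = [(3,2), (2,2), (1,2), (1,1), (1,0)]
arrival = 15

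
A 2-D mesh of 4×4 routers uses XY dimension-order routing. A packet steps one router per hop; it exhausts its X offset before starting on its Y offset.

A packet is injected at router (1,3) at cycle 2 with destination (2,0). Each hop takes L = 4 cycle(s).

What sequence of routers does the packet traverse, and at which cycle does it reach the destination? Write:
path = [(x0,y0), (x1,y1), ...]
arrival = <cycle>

#0 — 1,3 | c2
#1 — 2,3 | c6 | E
#2 — 2,2 | c10 | S
#3 — 2,1 | c14 | S
#4 — 2,0 | c18 | S

path = [(1,3), (2,3), (2,2), (2,1), (2,0)]
arrival = 18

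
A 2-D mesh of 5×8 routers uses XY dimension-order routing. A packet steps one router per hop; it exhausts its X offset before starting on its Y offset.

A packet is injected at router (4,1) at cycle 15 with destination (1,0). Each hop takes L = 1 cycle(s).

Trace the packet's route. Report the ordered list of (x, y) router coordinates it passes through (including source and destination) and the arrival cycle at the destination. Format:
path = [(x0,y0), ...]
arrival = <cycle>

  0. router=(4,1) cycle=15 (inject)
  1. router=(3,1) cycle=16 dir=W
  2. router=(2,1) cycle=17 dir=W
  3. router=(1,1) cycle=18 dir=W
  4. router=(1,0) cycle=19 dir=S

path = [(4,1), (3,1), (2,1), (1,1), (1,0)]
arrival = 19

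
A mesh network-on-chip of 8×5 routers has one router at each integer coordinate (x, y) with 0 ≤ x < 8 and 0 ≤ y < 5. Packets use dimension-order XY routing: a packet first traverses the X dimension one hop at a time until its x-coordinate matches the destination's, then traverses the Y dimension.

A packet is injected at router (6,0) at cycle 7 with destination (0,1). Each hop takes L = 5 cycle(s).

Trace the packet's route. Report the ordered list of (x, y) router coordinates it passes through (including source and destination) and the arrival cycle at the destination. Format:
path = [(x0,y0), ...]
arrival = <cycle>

path = [(6,0), (5,0), (4,0), (3,0), (2,0), (1,0), (0,0), (0,1)]
arrival = 42

hop 0: (6,0) @ cyc 7
hop 1: (5,0) @ cyc 12  [W]
hop 2: (4,0) @ cyc 17  [W]
hop 3: (3,0) @ cyc 22  [W]
hop 4: (2,0) @ cyc 27  [W]
hop 5: (1,0) @ cyc 32  [W]
hop 6: (0,0) @ cyc 37  [W]
hop 7: (0,1) @ cyc 42  [N]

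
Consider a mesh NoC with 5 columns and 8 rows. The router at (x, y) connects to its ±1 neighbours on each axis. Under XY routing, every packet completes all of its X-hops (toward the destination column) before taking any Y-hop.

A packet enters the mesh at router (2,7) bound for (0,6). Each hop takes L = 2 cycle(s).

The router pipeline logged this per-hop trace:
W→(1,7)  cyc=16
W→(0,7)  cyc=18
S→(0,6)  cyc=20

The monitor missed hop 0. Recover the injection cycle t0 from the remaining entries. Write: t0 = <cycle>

Hop 1 reached at cycle 16; hop k is at t0 + k·L.
So t0 = 16 − 1·2 = 14.

t0 = 14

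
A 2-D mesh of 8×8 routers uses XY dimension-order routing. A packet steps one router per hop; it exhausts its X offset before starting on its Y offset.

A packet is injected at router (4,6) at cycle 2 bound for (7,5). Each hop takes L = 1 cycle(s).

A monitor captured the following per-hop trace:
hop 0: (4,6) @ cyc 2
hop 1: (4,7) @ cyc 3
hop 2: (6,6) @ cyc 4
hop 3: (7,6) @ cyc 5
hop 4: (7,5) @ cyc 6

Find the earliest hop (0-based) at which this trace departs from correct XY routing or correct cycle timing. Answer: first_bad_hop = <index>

hop 1: step (+0,+1), +1 cyc — BAD: Y-move but x=4≠7

first_bad_hop = 1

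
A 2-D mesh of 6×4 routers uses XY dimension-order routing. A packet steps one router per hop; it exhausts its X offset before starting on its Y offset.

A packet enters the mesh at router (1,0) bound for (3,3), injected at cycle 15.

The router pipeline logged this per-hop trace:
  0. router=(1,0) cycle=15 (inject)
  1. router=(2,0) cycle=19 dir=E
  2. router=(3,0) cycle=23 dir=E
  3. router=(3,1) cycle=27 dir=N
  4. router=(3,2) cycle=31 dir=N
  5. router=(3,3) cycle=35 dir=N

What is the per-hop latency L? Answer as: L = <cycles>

L = 4

Δcyc across hop 0→1: 19 − 15 = 4.
One hop costs L cycles, so L = 4.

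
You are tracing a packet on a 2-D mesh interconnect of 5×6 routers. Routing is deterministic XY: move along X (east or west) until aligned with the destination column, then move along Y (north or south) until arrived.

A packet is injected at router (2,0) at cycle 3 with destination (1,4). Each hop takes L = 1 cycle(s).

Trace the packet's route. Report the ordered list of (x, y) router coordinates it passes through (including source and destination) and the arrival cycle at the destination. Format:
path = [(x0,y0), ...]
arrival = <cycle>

t=3: at (2,0)
t=4: at (1,0) after W
t=5: at (1,1) after N
t=6: at (1,2) after N
t=7: at (1,3) after N
t=8: at (1,4) after N

path = [(2,0), (1,0), (1,1), (1,2), (1,3), (1,4)]
arrival = 8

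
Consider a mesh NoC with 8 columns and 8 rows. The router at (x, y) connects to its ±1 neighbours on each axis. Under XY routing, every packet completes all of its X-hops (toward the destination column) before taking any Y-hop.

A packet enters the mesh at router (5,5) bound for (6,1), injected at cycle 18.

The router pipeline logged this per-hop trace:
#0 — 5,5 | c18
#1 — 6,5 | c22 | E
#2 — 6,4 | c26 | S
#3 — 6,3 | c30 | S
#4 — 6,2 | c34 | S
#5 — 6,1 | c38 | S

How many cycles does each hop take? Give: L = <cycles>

Between hops 0 and 1 the cycle counter advances 22 − 18 = 4.
Each hop adds L, hence L = 4.

L = 4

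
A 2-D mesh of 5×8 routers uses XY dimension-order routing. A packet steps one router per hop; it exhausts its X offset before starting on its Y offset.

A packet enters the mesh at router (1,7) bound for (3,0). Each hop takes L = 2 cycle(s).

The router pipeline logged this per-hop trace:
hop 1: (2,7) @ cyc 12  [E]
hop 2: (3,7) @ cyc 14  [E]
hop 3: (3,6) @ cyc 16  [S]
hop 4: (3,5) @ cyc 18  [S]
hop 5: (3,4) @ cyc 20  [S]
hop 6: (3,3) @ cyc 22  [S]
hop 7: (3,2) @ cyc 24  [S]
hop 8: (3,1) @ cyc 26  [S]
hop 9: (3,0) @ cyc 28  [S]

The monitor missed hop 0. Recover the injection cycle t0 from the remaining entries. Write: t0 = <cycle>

At hop 1 the cycle is 12; in general cyc_k = t0 + kL.
Subtract one hop: t0 = 12 − 2 = 10.

t0 = 10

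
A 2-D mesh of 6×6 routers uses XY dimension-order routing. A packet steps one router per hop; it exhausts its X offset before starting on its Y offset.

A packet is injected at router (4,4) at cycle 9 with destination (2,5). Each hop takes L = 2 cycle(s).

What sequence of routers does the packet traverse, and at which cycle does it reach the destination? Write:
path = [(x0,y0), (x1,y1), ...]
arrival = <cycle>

  0. router=(4,4) cycle=9 (inject)
  1. router=(3,4) cycle=11 dir=W
  2. router=(2,4) cycle=13 dir=W
  3. router=(2,5) cycle=15 dir=N

path = [(4,4), (3,4), (2,4), (2,5)]
arrival = 15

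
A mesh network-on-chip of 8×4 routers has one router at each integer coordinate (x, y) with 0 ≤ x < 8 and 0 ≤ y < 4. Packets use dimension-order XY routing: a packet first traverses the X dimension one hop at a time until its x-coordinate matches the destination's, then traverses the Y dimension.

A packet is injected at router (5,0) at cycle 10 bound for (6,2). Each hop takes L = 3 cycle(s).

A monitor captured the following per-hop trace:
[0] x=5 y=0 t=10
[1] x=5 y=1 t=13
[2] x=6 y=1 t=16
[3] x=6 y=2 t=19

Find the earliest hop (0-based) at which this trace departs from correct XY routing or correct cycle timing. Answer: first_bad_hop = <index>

first_bad_hop = 1

hop 1: step (+0,+1), +3 cyc — BAD: Y-move but x=5≠6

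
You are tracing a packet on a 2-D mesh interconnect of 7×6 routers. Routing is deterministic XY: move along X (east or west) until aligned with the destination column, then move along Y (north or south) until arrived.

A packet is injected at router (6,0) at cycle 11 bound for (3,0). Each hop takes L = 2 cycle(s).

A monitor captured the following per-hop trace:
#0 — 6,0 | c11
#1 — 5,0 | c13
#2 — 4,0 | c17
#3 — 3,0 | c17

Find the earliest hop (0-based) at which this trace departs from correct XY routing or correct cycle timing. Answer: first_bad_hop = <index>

first_bad_hop = 2

check 1→ d=(-1,0) cyc+2: ok
check 2→ d=(-1,0) cyc+4: BAD: Δcyc=4≠L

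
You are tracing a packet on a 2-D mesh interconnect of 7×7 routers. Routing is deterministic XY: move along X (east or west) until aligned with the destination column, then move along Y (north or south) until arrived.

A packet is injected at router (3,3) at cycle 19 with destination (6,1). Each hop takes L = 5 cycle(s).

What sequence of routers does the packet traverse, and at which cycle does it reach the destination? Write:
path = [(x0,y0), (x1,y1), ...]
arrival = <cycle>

hop 0: (3,3) @ cyc 19
hop 1: (4,3) @ cyc 24  [E]
hop 2: (5,3) @ cyc 29  [E]
hop 3: (6,3) @ cyc 34  [E]
hop 4: (6,2) @ cyc 39  [S]
hop 5: (6,1) @ cyc 44  [S]

path = [(3,3), (4,3), (5,3), (6,3), (6,2), (6,1)]
arrival = 44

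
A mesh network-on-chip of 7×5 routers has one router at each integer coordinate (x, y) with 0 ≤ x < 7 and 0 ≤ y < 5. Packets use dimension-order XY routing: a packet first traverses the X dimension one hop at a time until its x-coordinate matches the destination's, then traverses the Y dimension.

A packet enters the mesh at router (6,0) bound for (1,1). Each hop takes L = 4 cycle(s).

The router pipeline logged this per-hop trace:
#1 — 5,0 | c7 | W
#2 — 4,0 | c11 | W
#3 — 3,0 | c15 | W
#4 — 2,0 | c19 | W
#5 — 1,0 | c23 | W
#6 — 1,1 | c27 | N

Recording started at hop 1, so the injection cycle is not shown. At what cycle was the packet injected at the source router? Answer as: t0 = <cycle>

t0 = 3

Hop 1 reached at cycle 7; hop k is at t0 + k·L.
So t0 = 7 − 1·4 = 3.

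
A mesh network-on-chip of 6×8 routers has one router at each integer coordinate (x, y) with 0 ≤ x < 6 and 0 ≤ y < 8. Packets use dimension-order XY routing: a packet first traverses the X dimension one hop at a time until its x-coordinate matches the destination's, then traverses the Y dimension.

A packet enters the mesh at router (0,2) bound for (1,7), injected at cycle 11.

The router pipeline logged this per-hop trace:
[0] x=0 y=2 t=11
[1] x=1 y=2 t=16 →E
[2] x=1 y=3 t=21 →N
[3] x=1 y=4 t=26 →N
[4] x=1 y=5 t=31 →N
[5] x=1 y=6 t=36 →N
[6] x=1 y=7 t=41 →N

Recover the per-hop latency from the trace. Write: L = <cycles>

L = 5

Δcyc across hop 0→1: 16 − 11 = 5.
Each hop adds L, hence L = 5.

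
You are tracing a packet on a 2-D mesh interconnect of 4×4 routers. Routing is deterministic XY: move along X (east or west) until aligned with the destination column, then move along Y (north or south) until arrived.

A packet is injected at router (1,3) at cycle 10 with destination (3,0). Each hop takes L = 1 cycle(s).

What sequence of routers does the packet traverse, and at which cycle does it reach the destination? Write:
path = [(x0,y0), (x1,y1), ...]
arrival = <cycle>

path = [(1,3), (2,3), (3,3), (3,2), (3,1), (3,0)]
arrival = 15

[0] x=1 y=3 t=10
[1] x=2 y=3 t=11 →E
[2] x=3 y=3 t=12 →E
[3] x=3 y=2 t=13 →S
[4] x=3 y=1 t=14 →S
[5] x=3 y=0 t=15 →S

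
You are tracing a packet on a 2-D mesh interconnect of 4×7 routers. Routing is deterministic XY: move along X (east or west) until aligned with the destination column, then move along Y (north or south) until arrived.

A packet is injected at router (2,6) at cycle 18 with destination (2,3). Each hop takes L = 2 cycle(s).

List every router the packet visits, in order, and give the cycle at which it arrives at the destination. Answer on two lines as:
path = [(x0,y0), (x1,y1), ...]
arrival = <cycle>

path = [(2,6), (2,5), (2,4), (2,3)]
arrival = 24

[0] x=2 y=6 t=18
[1] x=2 y=5 t=20 →S
[2] x=2 y=4 t=22 →S
[3] x=2 y=3 t=24 →S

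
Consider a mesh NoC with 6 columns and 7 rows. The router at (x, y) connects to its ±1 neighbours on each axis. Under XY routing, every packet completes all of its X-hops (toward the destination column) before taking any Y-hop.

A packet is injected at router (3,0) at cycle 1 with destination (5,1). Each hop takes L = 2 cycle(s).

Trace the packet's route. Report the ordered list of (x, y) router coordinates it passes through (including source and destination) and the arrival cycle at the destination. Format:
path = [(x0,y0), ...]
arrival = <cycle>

path = [(3,0), (4,0), (5,0), (5,1)]
arrival = 7

#0 — 3,0 | c1
#1 — 4,0 | c3 | E
#2 — 5,0 | c5 | E
#3 — 5,1 | c7 | N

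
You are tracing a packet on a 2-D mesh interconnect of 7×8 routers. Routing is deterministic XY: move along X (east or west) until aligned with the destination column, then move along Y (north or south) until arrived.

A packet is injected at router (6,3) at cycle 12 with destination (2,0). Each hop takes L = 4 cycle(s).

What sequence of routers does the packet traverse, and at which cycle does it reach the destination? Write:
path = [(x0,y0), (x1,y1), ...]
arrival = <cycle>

path = [(6,3), (5,3), (4,3), (3,3), (2,3), (2,2), (2,1), (2,0)]
arrival = 40

[0] x=6 y=3 t=12
[1] x=5 y=3 t=16 →W
[2] x=4 y=3 t=20 →W
[3] x=3 y=3 t=24 →W
[4] x=2 y=3 t=28 →W
[5] x=2 y=2 t=32 →S
[6] x=2 y=1 t=36 →S
[7] x=2 y=0 t=40 →S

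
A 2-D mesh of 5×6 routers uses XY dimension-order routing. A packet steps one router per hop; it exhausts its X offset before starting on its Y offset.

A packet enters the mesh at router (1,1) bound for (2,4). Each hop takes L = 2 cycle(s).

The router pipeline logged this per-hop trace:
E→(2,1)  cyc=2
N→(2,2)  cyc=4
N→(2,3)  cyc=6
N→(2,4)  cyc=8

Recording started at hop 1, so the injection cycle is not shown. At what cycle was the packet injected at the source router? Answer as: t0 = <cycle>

t0 = 0

cyc[1] = 2 and cyc[k] = t0 + k·L for every k.
Subtract one hop: t0 = 2 − 2 = 0.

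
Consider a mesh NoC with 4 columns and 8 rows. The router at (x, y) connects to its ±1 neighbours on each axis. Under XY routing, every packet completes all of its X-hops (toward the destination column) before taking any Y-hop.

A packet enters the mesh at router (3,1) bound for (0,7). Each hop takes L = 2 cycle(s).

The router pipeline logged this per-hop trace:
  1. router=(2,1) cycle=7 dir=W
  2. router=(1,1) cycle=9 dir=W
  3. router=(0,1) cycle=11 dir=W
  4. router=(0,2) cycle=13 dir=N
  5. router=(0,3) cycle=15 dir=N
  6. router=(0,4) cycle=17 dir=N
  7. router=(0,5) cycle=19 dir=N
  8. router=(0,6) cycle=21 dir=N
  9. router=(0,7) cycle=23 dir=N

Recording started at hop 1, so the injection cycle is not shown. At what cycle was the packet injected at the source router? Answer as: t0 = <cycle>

Hop 1 reached at cycle 7; hop k is at t0 + k·L.
t0 = cyc[1] − L = 7 − 2 = 5.

t0 = 5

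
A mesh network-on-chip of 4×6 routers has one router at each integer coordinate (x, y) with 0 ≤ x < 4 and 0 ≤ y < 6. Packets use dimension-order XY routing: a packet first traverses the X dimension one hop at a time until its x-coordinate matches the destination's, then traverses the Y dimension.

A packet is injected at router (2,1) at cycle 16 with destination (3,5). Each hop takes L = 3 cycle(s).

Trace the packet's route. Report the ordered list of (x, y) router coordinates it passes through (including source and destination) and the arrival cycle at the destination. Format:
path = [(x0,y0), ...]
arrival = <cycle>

[0] x=2 y=1 t=16
[1] x=3 y=1 t=19 →E
[2] x=3 y=2 t=22 →N
[3] x=3 y=3 t=25 →N
[4] x=3 y=4 t=28 →N
[5] x=3 y=5 t=31 →N

path = [(2,1), (3,1), (3,2), (3,3), (3,4), (3,5)]
arrival = 31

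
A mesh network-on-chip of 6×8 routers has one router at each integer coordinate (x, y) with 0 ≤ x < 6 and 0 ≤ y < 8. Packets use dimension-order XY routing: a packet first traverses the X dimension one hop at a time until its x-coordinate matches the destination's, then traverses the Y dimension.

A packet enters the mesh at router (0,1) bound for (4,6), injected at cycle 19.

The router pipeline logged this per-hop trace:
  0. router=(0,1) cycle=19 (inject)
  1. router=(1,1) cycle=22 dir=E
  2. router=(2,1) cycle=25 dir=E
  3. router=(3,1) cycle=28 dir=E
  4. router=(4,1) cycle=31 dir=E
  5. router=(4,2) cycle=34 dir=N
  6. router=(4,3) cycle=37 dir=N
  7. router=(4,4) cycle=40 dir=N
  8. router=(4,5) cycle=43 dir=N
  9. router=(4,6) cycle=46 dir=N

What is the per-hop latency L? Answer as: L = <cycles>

From hop 0 (19) to hop 1 (22): +3 cycles.
That increment is L by definition: L = 3.

L = 3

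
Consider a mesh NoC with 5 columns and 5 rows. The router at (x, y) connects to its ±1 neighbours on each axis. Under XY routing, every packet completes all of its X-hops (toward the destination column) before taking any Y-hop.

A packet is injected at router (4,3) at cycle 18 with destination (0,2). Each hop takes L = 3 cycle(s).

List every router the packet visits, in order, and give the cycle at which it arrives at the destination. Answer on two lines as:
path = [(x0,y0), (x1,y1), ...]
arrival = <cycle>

src (4,3)  cyc=18
W→(3,3)  cyc=21
W→(2,3)  cyc=24
W→(1,3)  cyc=27
W→(0,3)  cyc=30
S→(0,2)  cyc=33

path = [(4,3), (3,3), (2,3), (1,3), (0,3), (0,2)]
arrival = 33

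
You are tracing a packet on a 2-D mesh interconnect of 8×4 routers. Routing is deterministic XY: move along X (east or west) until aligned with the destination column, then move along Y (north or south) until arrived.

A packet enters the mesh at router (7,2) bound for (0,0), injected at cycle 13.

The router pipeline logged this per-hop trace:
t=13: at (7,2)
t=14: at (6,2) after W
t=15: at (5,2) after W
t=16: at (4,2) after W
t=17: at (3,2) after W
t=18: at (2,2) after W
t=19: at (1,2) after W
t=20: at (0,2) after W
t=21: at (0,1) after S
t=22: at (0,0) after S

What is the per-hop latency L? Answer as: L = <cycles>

L = 1

cyc[1] − cyc[0] = 14 − 13 = 1.
One hop costs L cycles, so L = 1.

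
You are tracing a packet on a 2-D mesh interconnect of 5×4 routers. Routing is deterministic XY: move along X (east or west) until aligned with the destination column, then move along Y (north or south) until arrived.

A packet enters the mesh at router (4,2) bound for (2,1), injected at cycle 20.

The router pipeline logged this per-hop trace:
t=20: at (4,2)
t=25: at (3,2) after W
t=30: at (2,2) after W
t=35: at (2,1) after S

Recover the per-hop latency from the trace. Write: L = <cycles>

Between hops 0 and 1 the cycle counter advances 25 − 20 = 5.
One hop costs L cycles, so L = 5.

L = 5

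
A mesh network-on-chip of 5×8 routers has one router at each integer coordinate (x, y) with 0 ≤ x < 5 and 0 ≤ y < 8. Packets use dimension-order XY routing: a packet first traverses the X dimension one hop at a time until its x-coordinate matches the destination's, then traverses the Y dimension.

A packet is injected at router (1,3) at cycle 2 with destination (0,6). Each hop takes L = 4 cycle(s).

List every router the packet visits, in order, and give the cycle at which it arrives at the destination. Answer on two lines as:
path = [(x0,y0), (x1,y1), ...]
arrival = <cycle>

src (1,3)  cyc=2
W→(0,3)  cyc=6
N→(0,4)  cyc=10
N→(0,5)  cyc=14
N→(0,6)  cyc=18

path = [(1,3), (0,3), (0,4), (0,5), (0,6)]
arrival = 18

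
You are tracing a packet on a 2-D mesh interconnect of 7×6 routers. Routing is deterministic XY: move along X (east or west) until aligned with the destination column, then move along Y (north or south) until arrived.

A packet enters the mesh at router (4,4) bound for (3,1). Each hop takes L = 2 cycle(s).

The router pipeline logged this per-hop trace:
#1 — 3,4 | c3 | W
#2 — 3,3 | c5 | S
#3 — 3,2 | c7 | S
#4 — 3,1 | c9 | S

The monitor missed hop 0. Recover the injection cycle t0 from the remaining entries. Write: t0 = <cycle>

t0 = 1

The first recorded entry is hop 1 at cycle 3.
Subtract one hop: t0 = 3 − 2 = 1.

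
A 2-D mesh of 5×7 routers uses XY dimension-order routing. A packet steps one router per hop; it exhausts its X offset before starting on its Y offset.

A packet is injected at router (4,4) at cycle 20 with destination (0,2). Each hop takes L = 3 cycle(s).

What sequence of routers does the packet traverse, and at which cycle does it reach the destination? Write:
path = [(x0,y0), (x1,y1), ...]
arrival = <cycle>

#0 — 4,4 | c20
#1 — 3,4 | c23 | W
#2 — 2,4 | c26 | W
#3 — 1,4 | c29 | W
#4 — 0,4 | c32 | W
#5 — 0,3 | c35 | S
#6 — 0,2 | c38 | S

path = [(4,4), (3,4), (2,4), (1,4), (0,4), (0,3), (0,2)]
arrival = 38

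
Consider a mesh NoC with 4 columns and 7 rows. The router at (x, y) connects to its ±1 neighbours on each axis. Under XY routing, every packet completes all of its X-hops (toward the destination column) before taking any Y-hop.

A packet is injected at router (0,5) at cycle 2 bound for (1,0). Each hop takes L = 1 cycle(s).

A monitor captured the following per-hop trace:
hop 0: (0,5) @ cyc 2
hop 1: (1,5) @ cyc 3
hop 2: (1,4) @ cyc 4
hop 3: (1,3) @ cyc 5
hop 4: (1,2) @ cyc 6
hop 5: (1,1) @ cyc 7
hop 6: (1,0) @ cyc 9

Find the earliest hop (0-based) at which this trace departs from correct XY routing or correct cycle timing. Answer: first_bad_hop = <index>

hop 1: step (+1,+0), +1 cyc — ok
hop 2: step (+0,-1), +1 cyc — ok
hop 3: step (+0,-1), +1 cyc — ok
hop 4: step (+0,-1), +1 cyc — ok
hop 5: step (+0,-1), +1 cyc — ok
hop 6: step (+0,-1), +2 cyc — BAD: Δcyc=2≠L

first_bad_hop = 6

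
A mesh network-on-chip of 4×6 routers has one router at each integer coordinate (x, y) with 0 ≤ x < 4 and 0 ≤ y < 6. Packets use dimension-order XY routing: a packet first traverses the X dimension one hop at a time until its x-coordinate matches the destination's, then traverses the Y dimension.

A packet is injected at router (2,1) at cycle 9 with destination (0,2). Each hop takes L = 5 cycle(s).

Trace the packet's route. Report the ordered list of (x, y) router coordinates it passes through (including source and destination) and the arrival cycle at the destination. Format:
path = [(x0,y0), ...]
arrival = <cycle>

path = [(2,1), (1,1), (0,1), (0,2)]
arrival = 24

[0] x=2 y=1 t=9
[1] x=1 y=1 t=14 →W
[2] x=0 y=1 t=19 →W
[3] x=0 y=2 t=24 →N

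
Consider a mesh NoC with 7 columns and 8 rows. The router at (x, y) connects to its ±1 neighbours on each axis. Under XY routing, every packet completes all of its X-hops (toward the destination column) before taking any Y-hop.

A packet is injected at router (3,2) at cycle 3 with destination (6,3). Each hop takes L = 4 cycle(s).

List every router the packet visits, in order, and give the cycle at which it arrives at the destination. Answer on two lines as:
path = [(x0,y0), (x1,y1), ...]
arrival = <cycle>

[0] x=3 y=2 t=3
[1] x=4 y=2 t=7 →E
[2] x=5 y=2 t=11 →E
[3] x=6 y=2 t=15 →E
[4] x=6 y=3 t=19 →N

path = [(3,2), (4,2), (5,2), (6,2), (6,3)]
arrival = 19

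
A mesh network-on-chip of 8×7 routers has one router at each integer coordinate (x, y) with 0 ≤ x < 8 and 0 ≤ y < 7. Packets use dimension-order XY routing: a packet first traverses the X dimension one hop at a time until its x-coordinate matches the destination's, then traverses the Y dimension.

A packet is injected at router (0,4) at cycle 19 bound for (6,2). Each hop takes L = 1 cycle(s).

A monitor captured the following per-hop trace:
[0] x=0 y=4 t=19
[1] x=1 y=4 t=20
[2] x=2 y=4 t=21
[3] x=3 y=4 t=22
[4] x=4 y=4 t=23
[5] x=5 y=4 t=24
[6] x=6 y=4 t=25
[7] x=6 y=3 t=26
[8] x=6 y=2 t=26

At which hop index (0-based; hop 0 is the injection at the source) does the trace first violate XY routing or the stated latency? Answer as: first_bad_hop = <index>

first_bad_hop = 8

check 1→ d=(1,0) cyc+1: ok
check 2→ d=(1,0) cyc+1: ok
check 3→ d=(1,0) cyc+1: ok
check 4→ d=(1,0) cyc+1: ok
check 5→ d=(1,0) cyc+1: ok
check 6→ d=(1,0) cyc+1: ok
check 7→ d=(0,-1) cyc+1: ok
check 8→ d=(0,-1) cyc+0: BAD: Δcyc=0≠L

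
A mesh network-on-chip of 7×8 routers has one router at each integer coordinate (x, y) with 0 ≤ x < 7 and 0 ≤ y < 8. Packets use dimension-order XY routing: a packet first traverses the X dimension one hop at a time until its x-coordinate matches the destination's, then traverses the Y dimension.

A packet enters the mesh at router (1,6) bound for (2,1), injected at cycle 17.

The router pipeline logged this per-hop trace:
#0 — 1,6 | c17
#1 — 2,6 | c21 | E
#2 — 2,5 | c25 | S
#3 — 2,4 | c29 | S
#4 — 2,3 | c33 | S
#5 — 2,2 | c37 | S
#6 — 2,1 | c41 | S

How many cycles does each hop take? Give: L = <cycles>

Δcyc across hop 0→1: 21 − 17 = 4.
One hop costs L cycles, so L = 4.

L = 4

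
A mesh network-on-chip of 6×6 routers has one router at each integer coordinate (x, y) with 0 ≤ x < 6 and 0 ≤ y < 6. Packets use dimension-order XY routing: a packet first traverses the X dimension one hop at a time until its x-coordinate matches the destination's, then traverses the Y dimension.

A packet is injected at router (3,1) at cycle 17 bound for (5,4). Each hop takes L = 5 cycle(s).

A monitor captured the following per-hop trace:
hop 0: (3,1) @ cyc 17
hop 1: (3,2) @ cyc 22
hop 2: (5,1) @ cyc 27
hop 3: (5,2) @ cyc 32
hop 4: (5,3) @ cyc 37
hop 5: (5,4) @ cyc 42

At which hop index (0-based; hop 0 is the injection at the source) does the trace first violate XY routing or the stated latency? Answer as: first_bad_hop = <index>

[1] (+0,+1) / 5c ⇒ BAD: Y-move but x=3≠5

first_bad_hop = 1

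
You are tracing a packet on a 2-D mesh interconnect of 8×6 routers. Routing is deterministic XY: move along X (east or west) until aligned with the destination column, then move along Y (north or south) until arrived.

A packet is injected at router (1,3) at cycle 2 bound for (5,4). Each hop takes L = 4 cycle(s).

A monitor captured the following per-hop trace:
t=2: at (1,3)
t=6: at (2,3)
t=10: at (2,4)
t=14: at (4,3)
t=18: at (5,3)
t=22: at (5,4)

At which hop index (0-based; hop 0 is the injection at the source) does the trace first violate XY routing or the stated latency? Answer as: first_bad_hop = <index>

first_bad_hop = 2

hop 1: step (+1,+0), +4 cyc — ok
hop 2: step (+0,+1), +4 cyc — BAD: Y-move but x=2≠5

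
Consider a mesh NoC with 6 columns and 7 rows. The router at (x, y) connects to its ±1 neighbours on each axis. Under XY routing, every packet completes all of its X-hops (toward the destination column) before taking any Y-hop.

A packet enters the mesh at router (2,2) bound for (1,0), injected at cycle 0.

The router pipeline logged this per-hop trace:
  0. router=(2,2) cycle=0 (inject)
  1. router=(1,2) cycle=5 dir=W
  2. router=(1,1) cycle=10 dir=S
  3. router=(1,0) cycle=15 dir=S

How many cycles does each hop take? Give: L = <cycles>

Δcyc across hop 0→1: 5 − 0 = 5.
One hop costs L cycles, so L = 5.

L = 5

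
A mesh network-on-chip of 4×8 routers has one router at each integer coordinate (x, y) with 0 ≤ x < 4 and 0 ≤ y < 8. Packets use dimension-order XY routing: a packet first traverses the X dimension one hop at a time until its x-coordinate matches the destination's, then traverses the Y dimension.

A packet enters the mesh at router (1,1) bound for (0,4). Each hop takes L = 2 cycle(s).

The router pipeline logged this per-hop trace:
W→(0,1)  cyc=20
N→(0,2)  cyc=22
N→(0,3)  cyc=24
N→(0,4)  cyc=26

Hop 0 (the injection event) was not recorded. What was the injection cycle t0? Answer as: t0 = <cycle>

t0 = 18

cyc[1] = 20 and cyc[k] = t0 + k·L for every k.
Subtract one hop: t0 = 20 − 2 = 18.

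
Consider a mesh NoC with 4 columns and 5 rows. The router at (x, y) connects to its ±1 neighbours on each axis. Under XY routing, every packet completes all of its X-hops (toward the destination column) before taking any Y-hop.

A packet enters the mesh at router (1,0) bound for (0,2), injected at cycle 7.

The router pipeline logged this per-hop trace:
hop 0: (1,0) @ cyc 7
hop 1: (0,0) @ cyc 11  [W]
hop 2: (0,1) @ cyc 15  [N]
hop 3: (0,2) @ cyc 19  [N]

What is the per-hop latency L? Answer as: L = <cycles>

Δcyc across hop 0→1: 11 − 7 = 4.
That increment is L by definition: L = 4.

L = 4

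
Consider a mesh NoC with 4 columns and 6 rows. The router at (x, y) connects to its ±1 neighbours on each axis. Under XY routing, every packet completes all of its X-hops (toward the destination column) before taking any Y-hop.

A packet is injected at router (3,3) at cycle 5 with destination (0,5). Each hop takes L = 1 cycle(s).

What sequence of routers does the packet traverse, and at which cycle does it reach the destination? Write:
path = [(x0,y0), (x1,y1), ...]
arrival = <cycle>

path = [(3,3), (2,3), (1,3), (0,3), (0,4), (0,5)]
arrival = 10

[0] x=3 y=3 t=5
[1] x=2 y=3 t=6 →W
[2] x=1 y=3 t=7 →W
[3] x=0 y=3 t=8 →W
[4] x=0 y=4 t=9 →N
[5] x=0 y=5 t=10 →N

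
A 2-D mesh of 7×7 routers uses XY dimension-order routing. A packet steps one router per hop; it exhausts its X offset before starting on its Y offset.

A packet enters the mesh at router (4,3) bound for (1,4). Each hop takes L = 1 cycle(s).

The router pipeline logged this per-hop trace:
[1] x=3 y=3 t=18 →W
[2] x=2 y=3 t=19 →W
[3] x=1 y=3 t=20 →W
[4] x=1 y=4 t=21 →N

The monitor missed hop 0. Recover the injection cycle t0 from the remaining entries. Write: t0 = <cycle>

Hop 1 reached at cycle 18; hop k is at t0 + k·L.
t0 = cyc[1] − L = 18 − 1 = 17.

t0 = 17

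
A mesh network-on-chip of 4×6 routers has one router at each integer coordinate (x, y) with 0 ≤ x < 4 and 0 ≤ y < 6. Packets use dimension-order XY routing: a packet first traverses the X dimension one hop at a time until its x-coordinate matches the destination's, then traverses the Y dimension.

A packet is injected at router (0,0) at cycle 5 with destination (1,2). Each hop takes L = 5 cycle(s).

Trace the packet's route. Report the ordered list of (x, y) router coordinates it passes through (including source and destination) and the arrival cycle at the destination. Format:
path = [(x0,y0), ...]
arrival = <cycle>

src (0,0)  cyc=5
E→(1,0)  cyc=10
N→(1,1)  cyc=15
N→(1,2)  cyc=20

path = [(0,0), (1,0), (1,1), (1,2)]
arrival = 20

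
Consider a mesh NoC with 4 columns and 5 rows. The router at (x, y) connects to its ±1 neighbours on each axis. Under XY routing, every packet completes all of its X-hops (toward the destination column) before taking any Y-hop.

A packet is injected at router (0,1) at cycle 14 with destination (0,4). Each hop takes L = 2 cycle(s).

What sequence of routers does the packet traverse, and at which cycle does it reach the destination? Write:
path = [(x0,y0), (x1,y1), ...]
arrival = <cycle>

t=14: at (0,1)
t=16: at (0,2) after N
t=18: at (0,3) after N
t=20: at (0,4) after N

path = [(0,1), (0,2), (0,3), (0,4)]
arrival = 20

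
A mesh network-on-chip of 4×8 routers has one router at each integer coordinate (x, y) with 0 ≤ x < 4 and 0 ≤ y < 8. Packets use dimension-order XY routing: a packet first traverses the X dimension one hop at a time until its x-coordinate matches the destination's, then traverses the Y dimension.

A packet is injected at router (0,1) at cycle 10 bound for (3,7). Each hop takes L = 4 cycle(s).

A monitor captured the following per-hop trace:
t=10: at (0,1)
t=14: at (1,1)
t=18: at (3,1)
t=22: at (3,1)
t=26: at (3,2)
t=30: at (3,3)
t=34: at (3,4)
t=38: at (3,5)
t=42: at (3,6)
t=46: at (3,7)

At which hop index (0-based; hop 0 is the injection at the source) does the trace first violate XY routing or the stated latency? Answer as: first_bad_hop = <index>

  1: Δx=+1 Δy=+0 Δt=4 [ok]
  2: Δx=+2 Δy=+0 Δt=4 [BAD: non-unit step]

first_bad_hop = 2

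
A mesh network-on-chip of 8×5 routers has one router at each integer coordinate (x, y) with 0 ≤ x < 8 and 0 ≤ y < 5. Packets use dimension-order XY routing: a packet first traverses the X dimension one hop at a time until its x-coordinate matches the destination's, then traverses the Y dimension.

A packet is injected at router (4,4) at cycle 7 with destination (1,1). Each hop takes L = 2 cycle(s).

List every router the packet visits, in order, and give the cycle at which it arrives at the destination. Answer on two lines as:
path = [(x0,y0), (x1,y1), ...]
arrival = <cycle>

path = [(4,4), (3,4), (2,4), (1,4), (1,3), (1,2), (1,1)]
arrival = 19

[0] x=4 y=4 t=7
[1] x=3 y=4 t=9 →W
[2] x=2 y=4 t=11 →W
[3] x=1 y=4 t=13 →W
[4] x=1 y=3 t=15 →S
[5] x=1 y=2 t=17 →S
[6] x=1 y=1 t=19 →S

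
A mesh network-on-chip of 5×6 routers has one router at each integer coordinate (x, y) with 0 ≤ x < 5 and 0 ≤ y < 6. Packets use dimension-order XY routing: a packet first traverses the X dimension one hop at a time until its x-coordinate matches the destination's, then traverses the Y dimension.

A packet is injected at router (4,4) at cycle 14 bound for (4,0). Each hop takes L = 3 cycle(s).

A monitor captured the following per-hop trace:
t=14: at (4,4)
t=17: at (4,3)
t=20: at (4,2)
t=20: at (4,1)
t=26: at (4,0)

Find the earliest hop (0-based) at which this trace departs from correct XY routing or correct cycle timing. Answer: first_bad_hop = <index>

  1: Δx=+0 Δy=-1 Δt=3 [ok]
  2: Δx=+0 Δy=-1 Δt=3 [ok]
  3: Δx=+0 Δy=-1 Δt=0 [BAD: Δcyc=0≠L]

first_bad_hop = 3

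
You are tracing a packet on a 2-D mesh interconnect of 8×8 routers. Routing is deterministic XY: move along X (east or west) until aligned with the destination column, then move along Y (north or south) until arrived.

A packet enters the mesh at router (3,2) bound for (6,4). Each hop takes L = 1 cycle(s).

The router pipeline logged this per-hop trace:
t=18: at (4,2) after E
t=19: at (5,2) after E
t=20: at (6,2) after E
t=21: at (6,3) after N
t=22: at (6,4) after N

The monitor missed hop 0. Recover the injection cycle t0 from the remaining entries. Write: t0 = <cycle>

The first recorded entry is hop 1 at cycle 18.
So t0 = 18 − 1·1 = 17.

t0 = 17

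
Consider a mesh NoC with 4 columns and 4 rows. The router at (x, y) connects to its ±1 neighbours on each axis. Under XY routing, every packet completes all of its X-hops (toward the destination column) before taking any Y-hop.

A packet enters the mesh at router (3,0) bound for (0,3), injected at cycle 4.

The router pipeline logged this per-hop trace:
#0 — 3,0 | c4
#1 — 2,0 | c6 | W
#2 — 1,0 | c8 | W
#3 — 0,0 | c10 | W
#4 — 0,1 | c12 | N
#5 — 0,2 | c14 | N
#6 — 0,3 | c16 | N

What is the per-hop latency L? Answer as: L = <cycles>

Between hops 0 and 1 the cycle counter advances 6 − 4 = 2.
Per-hop latency L = Δcyc = 2.

L = 2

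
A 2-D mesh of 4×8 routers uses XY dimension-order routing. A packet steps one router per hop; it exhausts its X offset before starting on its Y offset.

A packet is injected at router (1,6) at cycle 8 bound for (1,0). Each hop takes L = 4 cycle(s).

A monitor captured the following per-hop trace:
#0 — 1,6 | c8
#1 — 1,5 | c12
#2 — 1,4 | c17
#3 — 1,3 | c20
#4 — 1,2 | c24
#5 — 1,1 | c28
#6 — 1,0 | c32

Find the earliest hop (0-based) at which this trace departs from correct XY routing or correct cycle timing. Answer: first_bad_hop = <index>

first_bad_hop = 2

check 1→ d=(0,-1) cyc+4: ok
check 2→ d=(0,-1) cyc+5: BAD: Δcyc=5≠L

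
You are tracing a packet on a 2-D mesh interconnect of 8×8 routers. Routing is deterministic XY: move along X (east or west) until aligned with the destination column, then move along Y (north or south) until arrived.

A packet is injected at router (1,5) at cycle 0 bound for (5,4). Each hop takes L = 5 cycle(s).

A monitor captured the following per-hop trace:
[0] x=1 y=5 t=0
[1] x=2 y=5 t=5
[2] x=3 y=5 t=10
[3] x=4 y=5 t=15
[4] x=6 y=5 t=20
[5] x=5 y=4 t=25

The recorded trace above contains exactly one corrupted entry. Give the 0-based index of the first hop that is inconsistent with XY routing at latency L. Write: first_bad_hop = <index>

  1: Δx=+1 Δy=+0 Δt=5 [ok]
  2: Δx=+1 Δy=+0 Δt=5 [ok]
  3: Δx=+1 Δy=+0 Δt=5 [ok]
  4: Δx=+2 Δy=+0 Δt=5 [BAD: non-unit step]

first_bad_hop = 4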